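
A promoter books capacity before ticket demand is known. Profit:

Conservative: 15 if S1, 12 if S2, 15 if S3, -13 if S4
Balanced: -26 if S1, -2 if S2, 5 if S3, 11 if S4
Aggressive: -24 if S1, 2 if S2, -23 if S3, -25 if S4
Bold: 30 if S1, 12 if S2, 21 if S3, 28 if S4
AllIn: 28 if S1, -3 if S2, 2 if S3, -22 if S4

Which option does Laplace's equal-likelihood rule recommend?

Bold

Row averages: Conservative=7.25, Balanced=-3, Aggressive=-17.5, Bold=22.75, AllIn=1.25
Highest average = 22.75 → Bold.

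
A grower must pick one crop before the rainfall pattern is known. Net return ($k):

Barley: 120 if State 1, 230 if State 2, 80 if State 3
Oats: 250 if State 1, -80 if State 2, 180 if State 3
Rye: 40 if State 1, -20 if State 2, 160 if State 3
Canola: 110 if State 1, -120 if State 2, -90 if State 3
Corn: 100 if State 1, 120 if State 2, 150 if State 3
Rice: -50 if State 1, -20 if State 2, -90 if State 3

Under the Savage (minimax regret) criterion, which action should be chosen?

Barley

Column bests: State 1=250, State 2=230, State 3=180.
Barley regrets: 130, 0, 100 → max 130
Oats regrets: 0, 310, 0 → max 310
Rye regrets: 210, 250, 20 → max 250
Canola regrets: 140, 350, 270 → max 350
Corn regrets: 150, 110, 30 → max 150
Rice regrets: 300, 250, 270 → max 300
Smallest max regret = 130 → Barley.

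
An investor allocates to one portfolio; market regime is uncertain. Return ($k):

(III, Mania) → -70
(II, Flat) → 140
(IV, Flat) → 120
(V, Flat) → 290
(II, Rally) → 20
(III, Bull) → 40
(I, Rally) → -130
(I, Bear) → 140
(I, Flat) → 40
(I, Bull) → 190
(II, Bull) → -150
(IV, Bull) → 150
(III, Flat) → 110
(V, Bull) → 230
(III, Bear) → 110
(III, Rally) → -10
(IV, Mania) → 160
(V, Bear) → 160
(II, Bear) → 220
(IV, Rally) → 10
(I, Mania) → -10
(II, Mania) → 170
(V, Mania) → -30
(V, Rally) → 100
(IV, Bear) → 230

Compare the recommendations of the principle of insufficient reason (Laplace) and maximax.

Row averages: I=46, II=80, III=36, IV=134, V=150
Highest average = 150 → V.
Row maxima: I=190, II=220, III=110, IV=230, V=290
Best best-case = 290 → V.

laplace → V; maximax → V (agree)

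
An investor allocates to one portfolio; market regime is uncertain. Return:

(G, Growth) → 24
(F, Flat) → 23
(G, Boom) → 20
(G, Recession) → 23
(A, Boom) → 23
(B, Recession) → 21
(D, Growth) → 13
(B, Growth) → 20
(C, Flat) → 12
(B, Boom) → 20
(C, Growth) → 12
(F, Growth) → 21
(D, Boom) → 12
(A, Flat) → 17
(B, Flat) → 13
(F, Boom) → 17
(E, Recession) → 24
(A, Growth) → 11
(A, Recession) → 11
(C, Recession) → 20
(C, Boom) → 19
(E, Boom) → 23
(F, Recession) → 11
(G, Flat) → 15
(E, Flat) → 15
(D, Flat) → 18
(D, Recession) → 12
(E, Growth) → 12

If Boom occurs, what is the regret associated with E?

0

Best payoff under Boom is 23.
Regret = 23 − 23 = 0.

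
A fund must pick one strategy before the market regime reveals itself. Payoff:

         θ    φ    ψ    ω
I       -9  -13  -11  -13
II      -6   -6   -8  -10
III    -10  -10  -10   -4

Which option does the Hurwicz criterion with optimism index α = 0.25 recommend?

III

I: 0.25·(-9) + 0.75·(-13) = -12
II: 0.25·(-6) + 0.75·(-10) = -9
III: 0.25·(-4) + 0.75·(-10) = -8.5
Highest Hurwicz score = -8.5 → III.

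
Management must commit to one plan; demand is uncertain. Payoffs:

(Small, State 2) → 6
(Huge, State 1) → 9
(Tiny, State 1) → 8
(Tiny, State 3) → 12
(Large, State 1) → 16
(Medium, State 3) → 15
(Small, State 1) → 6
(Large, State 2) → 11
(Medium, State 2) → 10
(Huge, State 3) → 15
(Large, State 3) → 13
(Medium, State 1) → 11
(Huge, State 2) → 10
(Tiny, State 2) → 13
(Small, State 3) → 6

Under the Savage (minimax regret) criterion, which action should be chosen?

Large

Column bests: State 1=16, State 2=13, State 3=15.
Tiny regrets: 8, 0, 3 → max 8
Small regrets: 10, 7, 9 → max 10
Medium regrets: 5, 3, 0 → max 5
Large regrets: 0, 2, 2 → max 2
Huge regrets: 7, 3, 0 → max 7
Smallest max regret = 2 → Large.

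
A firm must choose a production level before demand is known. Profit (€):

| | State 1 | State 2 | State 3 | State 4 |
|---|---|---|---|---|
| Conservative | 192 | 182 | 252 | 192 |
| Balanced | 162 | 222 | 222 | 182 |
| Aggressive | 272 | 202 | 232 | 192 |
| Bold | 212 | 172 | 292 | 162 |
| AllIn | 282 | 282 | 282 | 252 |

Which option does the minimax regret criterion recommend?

AllIn

Column bests: State 1=282, State 2=282, State 3=292, State 4=252.
Conservative regrets: 90, 100, 40, 60 → max 100
Balanced regrets: 120, 60, 70, 70 → max 120
Aggressive regrets: 10, 80, 60, 60 → max 80
Bold regrets: 70, 110, 0, 90 → max 110
AllIn regrets: 0, 0, 10, 0 → max 10
Smallest max regret = 10 → AllIn.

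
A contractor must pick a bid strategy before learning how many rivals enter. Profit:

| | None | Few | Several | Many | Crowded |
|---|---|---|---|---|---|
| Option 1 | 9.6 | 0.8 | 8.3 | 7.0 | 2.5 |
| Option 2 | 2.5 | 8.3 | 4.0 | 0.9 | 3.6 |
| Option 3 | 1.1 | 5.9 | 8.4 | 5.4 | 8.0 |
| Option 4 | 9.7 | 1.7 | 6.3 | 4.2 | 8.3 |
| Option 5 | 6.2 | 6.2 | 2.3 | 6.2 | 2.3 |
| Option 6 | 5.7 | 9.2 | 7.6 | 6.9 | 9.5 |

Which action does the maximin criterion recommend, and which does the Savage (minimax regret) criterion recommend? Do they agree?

maximin → Option 6; minimax regret → Option 6 (agree)

Row minima: Option 1=0.8, Option 2=0.9, Option 3=1.1, Option 4=1.7, Option 5=2.3, Option 6=5.7
Best worst-case = 5.7 → Option 6.
Column bests: None=9.7, Few=9.2, Several=8.4, Many=7.0, Crowded=9.5.
Option 1 regrets: 0.1, 8.4, 0.1, 0.0, 7.0 → max 8.4
Option 2 regrets: 7.2, 0.9, 4.4, 6.1, 5.9 → max 7.2
Option 3 regrets: 8.6, 3.3, 0.0, 1.6, 1.5 → max 8.6
Option 4 regrets: 0.0, 7.5, 2.1, 2.8, 1.2 → max 7.5
Option 5 regrets: 3.5, 3.0, 6.1, 0.8, 7.2 → max 7.2
Option 6 regrets: 4.0, 0.0, 0.8, 0.1, 0.0 → max 4.0
Smallest max regret = 4.0 → Option 6.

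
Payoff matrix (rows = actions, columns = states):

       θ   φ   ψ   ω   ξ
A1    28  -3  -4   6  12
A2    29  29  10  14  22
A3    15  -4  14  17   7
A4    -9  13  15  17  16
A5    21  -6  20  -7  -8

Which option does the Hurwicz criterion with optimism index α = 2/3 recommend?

A1: 2/3·28 + 1/3·(-4) = 52/3
A2: 2/3·29 + 1/3·10 = 68/3
A3: 2/3·17 + 1/3·(-4) = 10
A4: 2/3·17 + 1/3·(-9) = 25/3
A5: 2/3·21 + 1/3·(-8) = 34/3
Highest Hurwicz score = 68/3 → A2.

A2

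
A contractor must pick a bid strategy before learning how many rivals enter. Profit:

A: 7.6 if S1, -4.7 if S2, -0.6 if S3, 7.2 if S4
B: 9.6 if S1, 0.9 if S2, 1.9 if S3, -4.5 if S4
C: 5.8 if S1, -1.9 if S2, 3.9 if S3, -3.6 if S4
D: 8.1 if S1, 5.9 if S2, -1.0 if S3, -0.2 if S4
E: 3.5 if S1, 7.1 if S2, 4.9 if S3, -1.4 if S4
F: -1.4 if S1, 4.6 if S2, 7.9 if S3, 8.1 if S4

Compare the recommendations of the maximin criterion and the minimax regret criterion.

maximin → D; minimax regret → D (agree)

Row minima: A=-4.7, B=-4.5, C=-3.6, D=-1.0, E=-1.4, F=-1.4
Best worst-case = -1.0 → D.
Column bests: S1=9.6, S2=7.1, S3=7.9, S4=8.1.
A regrets: 2.0, 11.8, 8.5, 0.9 → max 11.8
B regrets: 0.0, 6.2, 6.0, 12.6 → max 12.6
C regrets: 3.8, 9.0, 4.0, 11.7 → max 11.7
D regrets: 1.5, 1.2, 8.9, 8.3 → max 8.9
E regrets: 6.1, 0.0, 3.0, 9.5 → max 9.5
F regrets: 11.0, 2.5, 0.0, 0.0 → max 11.0
Smallest max regret = 8.9 → D.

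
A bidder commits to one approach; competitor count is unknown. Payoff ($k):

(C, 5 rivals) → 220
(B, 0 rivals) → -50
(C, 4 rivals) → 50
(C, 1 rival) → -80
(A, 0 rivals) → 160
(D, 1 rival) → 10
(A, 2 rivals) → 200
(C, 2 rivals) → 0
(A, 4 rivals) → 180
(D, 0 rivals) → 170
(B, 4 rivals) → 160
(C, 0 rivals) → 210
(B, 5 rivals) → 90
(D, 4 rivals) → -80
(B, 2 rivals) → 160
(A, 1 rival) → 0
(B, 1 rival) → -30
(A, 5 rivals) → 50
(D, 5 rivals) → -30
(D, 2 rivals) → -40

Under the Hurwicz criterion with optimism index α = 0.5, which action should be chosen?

A

A: 0.5·200 + 0.5·0 = 100
B: 0.5·160 + 0.5·(-50) = 55
C: 0.5·220 + 0.5·(-80) = 70
D: 0.5·170 + 0.5·(-80) = 45
Highest Hurwicz score = 100 → A.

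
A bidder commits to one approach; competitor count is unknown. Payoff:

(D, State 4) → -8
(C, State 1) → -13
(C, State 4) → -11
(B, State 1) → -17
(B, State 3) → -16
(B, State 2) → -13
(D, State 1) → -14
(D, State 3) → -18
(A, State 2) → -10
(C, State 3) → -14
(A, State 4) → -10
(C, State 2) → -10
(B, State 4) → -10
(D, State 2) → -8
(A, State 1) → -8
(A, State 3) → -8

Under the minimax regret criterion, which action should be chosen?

A

Column bests: State 1=-8, State 2=-8, State 3=-8, State 4=-8.
A regrets: 0, 2, 0, 2 → max 2
B regrets: 9, 5, 8, 2 → max 9
C regrets: 5, 2, 6, 3 → max 6
D regrets: 6, 0, 10, 0 → max 10
Smallest max regret = 2 → A.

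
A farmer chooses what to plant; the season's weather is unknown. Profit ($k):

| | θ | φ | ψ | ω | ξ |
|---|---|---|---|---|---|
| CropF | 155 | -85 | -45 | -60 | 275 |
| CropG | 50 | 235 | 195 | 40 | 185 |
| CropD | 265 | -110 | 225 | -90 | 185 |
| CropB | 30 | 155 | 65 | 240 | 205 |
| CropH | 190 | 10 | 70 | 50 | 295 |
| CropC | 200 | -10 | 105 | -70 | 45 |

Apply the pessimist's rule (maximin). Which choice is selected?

Row minima: CropF=-85, CropG=40, CropD=-110, CropB=30, CropH=10, CropC=-70
Best worst-case = 40 → CropG.

CropG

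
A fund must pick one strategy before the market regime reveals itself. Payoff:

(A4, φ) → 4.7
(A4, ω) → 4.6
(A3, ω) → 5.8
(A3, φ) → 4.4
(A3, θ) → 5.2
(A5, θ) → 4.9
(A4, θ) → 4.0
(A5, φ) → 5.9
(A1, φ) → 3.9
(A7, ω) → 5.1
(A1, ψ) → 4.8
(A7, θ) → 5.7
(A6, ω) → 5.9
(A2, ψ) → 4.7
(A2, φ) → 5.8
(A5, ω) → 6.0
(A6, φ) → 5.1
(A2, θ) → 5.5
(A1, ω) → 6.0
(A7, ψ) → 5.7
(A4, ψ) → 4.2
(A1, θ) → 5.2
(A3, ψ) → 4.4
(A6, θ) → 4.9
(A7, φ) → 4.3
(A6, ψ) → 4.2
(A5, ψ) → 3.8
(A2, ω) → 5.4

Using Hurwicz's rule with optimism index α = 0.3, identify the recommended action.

A1: 0.3·6.0 + 0.7·3.9 = 4.53
A2: 0.3·5.8 + 0.7·4.7 = 5.03
A3: 0.3·5.8 + 0.7·4.4 = 4.82
A4: 0.3·4.7 + 0.7·4.0 = 4.21
A5: 0.3·6.0 + 0.7·3.8 = 4.46
A6: 0.3·5.9 + 0.7·4.2 = 4.71
A7: 0.3·5.7 + 0.7·4.3 = 4.72
Highest Hurwicz score = 5.03 → A2.

A2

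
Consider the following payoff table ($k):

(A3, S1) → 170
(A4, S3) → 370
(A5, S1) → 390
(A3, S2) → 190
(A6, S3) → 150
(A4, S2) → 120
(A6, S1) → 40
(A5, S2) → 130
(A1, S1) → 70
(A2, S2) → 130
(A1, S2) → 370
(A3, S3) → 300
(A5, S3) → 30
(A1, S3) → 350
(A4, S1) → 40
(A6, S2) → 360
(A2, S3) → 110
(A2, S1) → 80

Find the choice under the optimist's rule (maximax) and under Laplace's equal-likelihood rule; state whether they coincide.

Row maxima: A1=370, A2=130, A3=300, A4=370, A5=390, A6=360
Best best-case = 390 → A5.
Row averages: A1=790/3, A2=320/3, A3=220, A4=530/3, A5=550/3, A6=550/3
Highest average = 790/3 → A1.

maximax → A5; laplace → A1 (disagree)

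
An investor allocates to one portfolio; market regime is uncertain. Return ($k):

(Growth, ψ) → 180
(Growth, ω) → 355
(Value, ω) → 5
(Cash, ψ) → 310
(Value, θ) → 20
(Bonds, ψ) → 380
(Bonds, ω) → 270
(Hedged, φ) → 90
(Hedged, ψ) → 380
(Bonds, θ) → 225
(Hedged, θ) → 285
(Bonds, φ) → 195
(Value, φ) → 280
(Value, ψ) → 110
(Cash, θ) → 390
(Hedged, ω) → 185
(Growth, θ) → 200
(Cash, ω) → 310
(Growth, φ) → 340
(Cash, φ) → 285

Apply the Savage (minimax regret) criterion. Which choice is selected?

Column bests: θ=390, φ=340, ψ=380, ω=355.
Cash regrets: 0, 55, 70, 45 → max 70
Growth regrets: 190, 0, 200, 0 → max 200
Bonds regrets: 165, 145, 0, 85 → max 165
Value regrets: 370, 60, 270, 350 → max 370
Hedged regrets: 105, 250, 0, 170 → max 250
Smallest max regret = 70 → Cash.

Cash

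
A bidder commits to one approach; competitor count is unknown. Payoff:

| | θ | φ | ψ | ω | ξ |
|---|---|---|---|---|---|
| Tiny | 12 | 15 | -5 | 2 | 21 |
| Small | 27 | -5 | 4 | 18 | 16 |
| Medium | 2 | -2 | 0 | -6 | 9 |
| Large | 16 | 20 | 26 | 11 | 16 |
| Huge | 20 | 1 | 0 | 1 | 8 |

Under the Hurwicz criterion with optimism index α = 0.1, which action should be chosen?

Tiny: 0.1·21 + 0.9·(-5) = -2.4
Small: 0.1·27 + 0.9·(-5) = -1.8
Medium: 0.1·9 + 0.9·(-6) = -4.5
Large: 0.1·26 + 0.9·11 = 12.5
Huge: 0.1·20 + 0.9·0 = 2
Highest Hurwicz score = 12.5 → Large.

Large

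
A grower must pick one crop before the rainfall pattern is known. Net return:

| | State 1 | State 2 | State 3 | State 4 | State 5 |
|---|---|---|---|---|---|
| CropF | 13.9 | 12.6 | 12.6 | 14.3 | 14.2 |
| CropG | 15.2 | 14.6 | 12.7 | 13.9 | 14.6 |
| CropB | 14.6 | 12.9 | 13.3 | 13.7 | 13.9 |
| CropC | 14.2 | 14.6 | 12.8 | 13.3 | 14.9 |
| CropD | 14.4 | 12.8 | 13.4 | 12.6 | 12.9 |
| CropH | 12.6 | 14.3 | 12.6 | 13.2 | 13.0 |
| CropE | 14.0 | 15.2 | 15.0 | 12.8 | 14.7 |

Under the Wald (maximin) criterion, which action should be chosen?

Row minima: CropF=12.6, CropG=12.7, CropB=12.9, CropC=12.8, CropD=12.6, CropH=12.6, CropE=12.8
Best worst-case = 12.9 → CropB.

CropB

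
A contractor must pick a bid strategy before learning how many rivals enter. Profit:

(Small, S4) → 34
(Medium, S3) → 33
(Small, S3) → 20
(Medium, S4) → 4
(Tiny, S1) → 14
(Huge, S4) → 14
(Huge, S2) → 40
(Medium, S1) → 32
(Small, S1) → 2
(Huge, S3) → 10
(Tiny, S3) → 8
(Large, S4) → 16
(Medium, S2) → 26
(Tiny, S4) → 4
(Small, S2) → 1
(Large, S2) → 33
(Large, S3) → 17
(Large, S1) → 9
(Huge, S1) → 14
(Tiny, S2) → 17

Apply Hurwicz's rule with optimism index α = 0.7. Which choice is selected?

Tiny: 0.7·17 + 0.3·4 = 13.1
Small: 0.7·34 + 0.3·1 = 24.1
Medium: 0.7·33 + 0.3·4 = 24.3
Large: 0.7·33 + 0.3·9 = 25.8
Huge: 0.7·40 + 0.3·10 = 31
Highest Hurwicz score = 31 → Huge.

Huge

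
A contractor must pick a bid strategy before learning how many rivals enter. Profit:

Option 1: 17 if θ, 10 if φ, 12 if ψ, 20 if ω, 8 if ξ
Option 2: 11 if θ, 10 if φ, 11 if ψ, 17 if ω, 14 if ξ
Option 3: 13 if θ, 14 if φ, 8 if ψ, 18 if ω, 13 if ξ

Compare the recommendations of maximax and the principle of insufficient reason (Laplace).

Row maxima: Option 1=20, Option 2=17, Option 3=18
Best best-case = 20 → Option 1.
Row averages: Option 1=13.4, Option 2=12.6, Option 3=13.2
Highest average = 13.4 → Option 1.

maximax → Option 1; laplace → Option 1 (agree)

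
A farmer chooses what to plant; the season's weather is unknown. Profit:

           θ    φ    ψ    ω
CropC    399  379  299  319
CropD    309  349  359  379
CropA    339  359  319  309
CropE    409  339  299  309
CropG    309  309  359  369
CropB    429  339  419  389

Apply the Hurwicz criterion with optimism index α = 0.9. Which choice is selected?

CropC: 0.9·399 + 0.1·299 = 389
CropD: 0.9·379 + 0.1·309 = 372
CropA: 0.9·359 + 0.1·309 = 354
CropE: 0.9·409 + 0.1·299 = 398
CropG: 0.9·369 + 0.1·309 = 363
CropB: 0.9·429 + 0.1·339 = 420
Highest Hurwicz score = 420 → CropB.

CropB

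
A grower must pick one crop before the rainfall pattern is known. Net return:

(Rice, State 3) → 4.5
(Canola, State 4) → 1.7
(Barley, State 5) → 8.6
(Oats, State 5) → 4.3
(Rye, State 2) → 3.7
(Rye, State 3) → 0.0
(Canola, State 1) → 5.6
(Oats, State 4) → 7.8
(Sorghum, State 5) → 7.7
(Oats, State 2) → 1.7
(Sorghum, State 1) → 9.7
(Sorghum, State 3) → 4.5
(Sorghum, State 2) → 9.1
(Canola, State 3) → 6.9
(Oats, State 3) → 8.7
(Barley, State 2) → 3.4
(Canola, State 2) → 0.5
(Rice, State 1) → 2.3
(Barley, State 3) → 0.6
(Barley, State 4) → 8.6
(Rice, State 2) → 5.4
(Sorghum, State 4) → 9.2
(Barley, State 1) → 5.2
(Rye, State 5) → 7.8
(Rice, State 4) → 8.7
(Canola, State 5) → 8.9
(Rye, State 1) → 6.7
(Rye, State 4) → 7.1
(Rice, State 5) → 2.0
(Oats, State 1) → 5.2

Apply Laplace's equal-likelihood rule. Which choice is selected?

Sorghum

Row averages: Sorghum=8.04, Rice=4.58, Canola=4.72, Barley=5.28, Oats=5.54, Rye=5.06
Highest average = 8.04 → Sorghum.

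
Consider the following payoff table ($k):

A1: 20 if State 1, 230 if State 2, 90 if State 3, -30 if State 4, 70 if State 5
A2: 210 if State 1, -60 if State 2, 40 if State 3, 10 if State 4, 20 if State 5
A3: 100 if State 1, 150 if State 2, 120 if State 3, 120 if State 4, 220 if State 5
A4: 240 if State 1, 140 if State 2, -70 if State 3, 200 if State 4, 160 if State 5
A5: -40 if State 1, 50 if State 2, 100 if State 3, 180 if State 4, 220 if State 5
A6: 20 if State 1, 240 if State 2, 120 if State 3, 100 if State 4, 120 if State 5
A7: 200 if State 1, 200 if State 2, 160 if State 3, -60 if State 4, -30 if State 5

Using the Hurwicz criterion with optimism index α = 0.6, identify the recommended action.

A1: 0.6·230 + 0.4·(-30) = 126
A2: 0.6·210 + 0.4·(-60) = 102
A3: 0.6·220 + 0.4·100 = 172
A4: 0.6·240 + 0.4·(-70) = 116
A5: 0.6·220 + 0.4·(-40) = 116
A6: 0.6·240 + 0.4·20 = 152
A7: 0.6·200 + 0.4·(-60) = 96
Highest Hurwicz score = 172 → A3.

A3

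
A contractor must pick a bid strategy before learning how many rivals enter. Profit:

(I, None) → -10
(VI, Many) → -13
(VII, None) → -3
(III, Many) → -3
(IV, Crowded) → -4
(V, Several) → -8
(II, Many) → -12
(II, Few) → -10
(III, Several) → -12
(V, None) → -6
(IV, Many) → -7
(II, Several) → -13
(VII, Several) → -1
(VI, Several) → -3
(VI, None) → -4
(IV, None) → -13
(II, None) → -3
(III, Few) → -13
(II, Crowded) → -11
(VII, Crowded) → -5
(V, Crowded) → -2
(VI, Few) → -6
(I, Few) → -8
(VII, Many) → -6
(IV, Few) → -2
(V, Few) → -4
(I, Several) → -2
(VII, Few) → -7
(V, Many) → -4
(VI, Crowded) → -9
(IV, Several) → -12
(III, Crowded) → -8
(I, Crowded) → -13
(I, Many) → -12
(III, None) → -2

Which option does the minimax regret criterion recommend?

Column bests: None=-2, Few=-2, Several=-1, Many=-3, Crowded=-2.
I regrets: 8, 6, 1, 9, 11 → max 11
II regrets: 1, 8, 12, 9, 9 → max 12
III regrets: 0, 11, 11, 0, 6 → max 11
IV regrets: 11, 0, 11, 4, 2 → max 11
V regrets: 4, 2, 7, 1, 0 → max 7
VI regrets: 2, 4, 2, 10, 7 → max 10
VII regrets: 1, 5, 0, 3, 3 → max 5
Smallest max regret = 5 → VII.

VII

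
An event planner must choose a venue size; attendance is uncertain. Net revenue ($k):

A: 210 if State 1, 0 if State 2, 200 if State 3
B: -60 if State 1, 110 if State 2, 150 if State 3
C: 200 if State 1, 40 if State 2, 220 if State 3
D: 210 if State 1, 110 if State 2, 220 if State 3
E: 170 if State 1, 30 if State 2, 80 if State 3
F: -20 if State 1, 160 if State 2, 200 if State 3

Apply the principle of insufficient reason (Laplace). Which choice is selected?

Row averages: A=410/3, B=200/3, C=460/3, D=180, E=280/3, F=340/3
Highest average = 180 → D.

D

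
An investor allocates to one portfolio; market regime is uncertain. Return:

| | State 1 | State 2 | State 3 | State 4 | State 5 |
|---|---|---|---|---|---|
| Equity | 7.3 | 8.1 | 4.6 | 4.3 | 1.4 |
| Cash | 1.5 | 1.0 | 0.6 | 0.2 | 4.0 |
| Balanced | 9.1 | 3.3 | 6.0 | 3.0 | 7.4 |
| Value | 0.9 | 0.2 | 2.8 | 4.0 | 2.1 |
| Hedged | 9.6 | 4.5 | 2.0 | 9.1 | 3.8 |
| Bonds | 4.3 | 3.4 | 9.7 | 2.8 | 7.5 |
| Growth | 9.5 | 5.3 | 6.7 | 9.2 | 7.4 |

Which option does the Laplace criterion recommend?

Row averages: Equity=5.14, Cash=1.46, Balanced=5.76, Value=2, Hedged=5.8, Bonds=5.54, Growth=7.62
Highest average = 7.62 → Growth.

Growth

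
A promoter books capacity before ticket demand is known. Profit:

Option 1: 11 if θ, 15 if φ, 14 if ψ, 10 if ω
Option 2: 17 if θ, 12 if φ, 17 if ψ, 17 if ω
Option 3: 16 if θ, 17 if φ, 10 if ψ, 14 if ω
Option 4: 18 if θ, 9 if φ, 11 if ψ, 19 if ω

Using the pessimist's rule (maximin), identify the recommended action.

Option 2

Row minima: Option 1=10, Option 2=12, Option 3=10, Option 4=9
Best worst-case = 12 → Option 2.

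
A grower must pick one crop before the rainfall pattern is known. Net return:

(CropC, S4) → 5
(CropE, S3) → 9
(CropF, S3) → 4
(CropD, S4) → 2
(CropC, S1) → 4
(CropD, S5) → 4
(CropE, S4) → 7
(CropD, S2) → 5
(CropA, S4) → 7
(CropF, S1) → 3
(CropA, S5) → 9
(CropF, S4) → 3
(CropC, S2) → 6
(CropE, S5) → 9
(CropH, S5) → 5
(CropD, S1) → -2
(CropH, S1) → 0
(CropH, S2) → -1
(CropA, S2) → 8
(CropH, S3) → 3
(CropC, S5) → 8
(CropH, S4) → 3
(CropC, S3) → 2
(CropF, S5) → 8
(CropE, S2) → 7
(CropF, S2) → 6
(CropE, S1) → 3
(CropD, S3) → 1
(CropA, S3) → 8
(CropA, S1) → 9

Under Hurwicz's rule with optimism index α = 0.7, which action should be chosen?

CropA

CropA: 0.7·9 + 0.3·7 = 8.4
CropF: 0.7·8 + 0.3·3 = 6.5
CropH: 0.7·5 + 0.3·(-1) = 3.2
CropE: 0.7·9 + 0.3·3 = 7.2
CropC: 0.7·8 + 0.3·2 = 6.2
CropD: 0.7·5 + 0.3·(-2) = 2.9
Highest Hurwicz score = 8.4 → CropA.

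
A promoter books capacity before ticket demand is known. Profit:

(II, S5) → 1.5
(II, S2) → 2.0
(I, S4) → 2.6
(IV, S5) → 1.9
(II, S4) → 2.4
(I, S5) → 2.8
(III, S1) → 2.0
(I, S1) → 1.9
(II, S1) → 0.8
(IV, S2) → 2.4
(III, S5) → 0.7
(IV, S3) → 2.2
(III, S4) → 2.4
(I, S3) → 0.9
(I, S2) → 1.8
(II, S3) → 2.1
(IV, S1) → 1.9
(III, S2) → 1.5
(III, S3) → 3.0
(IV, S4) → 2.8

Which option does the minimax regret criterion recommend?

Column bests: S1=2.0, S2=2.4, S3=3.0, S4=2.8, S5=2.8.
I regrets: 0.1, 0.6, 2.1, 0.2, 0.0 → max 2.1
II regrets: 1.2, 0.4, 0.9, 0.4, 1.3 → max 1.3
III regrets: 0.0, 0.9, 0.0, 0.4, 2.1 → max 2.1
IV regrets: 0.1, 0.0, 0.8, 0.0, 0.9 → max 0.9
Smallest max regret = 0.9 → IV.

IV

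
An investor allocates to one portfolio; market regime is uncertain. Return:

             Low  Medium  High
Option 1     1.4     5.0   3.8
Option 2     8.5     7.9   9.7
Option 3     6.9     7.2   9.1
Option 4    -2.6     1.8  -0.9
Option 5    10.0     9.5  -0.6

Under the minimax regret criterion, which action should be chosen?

Option 2

Column bests: Low=10.0, Medium=9.5, High=9.7.
Option 1 regrets: 8.6, 4.5, 5.9 → max 8.6
Option 2 regrets: 1.5, 1.6, 0.0 → max 1.6
Option 3 regrets: 3.1, 2.3, 0.6 → max 3.1
Option 4 regrets: 12.6, 7.7, 10.6 → max 12.6
Option 5 regrets: 0.0, 0.0, 10.3 → max 10.3
Smallest max regret = 1.6 → Option 2.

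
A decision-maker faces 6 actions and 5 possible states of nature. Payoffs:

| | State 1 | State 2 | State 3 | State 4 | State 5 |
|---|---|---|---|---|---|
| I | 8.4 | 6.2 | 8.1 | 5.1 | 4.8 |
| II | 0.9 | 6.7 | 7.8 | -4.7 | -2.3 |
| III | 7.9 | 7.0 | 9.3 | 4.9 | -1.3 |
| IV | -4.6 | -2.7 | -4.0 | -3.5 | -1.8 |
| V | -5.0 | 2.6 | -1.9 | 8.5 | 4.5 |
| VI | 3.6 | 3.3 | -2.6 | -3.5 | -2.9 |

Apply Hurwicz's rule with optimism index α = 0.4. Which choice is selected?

I

I: 0.4·8.4 + 0.6·4.8 = 6.24
II: 0.4·7.8 + 0.6·(-4.7) = 0.3
III: 0.4·9.3 + 0.6·(-1.3) = 2.94
IV: 0.4·(-1.8) + 0.6·(-4.6) = -3.48
V: 0.4·8.5 + 0.6·(-5.0) = 0.4
VI: 0.4·3.6 + 0.6·(-3.5) = -0.66
Highest Hurwicz score = 6.24 → I.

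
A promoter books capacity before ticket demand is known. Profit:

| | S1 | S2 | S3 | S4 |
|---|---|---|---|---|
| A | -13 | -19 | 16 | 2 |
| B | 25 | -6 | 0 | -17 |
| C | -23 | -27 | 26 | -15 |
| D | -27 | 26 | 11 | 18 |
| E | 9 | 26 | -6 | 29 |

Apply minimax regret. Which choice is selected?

Column bests: S1=25, S2=26, S3=26, S4=29.
A regrets: 38, 45, 10, 27 → max 45
B regrets: 0, 32, 26, 46 → max 46
C regrets: 48, 53, 0, 44 → max 53
D regrets: 52, 0, 15, 11 → max 52
E regrets: 16, 0, 32, 0 → max 32
Smallest max regret = 32 → E.

E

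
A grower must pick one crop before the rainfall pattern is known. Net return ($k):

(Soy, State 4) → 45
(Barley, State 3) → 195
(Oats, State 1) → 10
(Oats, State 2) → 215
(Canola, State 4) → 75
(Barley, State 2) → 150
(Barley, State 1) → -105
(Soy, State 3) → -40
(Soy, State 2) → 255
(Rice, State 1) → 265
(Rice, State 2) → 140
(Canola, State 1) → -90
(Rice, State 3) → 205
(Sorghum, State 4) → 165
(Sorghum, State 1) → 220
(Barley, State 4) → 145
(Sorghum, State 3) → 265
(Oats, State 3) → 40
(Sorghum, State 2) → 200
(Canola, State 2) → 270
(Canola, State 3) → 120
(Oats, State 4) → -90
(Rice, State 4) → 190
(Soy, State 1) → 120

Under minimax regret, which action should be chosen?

Sorghum

Column bests: State 1=265, State 2=270, State 3=265, State 4=190.
Barley regrets: 370, 120, 70, 45 → max 370
Rice regrets: 0, 130, 60, 0 → max 130
Canola regrets: 355, 0, 145, 115 → max 355
Oats regrets: 255, 55, 225, 280 → max 280
Soy regrets: 145, 15, 305, 145 → max 305
Sorghum regrets: 45, 70, 0, 25 → max 70
Smallest max regret = 70 → Sorghum.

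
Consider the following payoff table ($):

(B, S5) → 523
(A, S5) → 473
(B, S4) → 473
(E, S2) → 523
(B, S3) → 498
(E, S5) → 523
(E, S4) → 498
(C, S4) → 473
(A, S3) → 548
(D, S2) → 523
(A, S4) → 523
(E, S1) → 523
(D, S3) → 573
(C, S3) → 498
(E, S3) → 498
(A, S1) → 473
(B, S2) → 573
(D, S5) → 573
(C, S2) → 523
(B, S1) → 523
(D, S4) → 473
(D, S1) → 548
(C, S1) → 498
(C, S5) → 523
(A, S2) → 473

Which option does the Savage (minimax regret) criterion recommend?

D

Column bests: S1=548, S2=573, S3=573, S4=523, S5=573.
A regrets: 75, 100, 25, 0, 100 → max 100
B regrets: 25, 0, 75, 50, 50 → max 75
C regrets: 50, 50, 75, 50, 50 → max 75
D regrets: 0, 50, 0, 50, 0 → max 50
E regrets: 25, 50, 75, 25, 50 → max 75
Smallest max regret = 50 → D.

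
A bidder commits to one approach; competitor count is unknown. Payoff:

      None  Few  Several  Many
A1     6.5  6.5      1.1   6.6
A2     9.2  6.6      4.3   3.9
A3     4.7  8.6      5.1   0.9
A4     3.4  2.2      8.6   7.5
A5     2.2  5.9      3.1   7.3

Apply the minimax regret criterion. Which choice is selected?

A2

Column bests: None=9.2, Few=8.6, Several=8.6, Many=7.5.
A1 regrets: 2.7, 2.1, 7.5, 0.9 → max 7.5
A2 regrets: 0.0, 2.0, 4.3, 3.6 → max 4.3
A3 regrets: 4.5, 0.0, 3.5, 6.6 → max 6.6
A4 regrets: 5.8, 6.4, 0.0, 0.0 → max 6.4
A5 regrets: 7.0, 2.7, 5.5, 0.2 → max 7.0
Smallest max regret = 4.3 → A2.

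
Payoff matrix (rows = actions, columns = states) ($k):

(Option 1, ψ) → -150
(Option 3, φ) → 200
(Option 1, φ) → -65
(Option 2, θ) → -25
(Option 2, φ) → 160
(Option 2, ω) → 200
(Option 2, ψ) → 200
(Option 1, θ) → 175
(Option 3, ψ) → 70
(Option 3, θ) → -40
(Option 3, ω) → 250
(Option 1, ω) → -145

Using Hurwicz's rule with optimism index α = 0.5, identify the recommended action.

Option 1: 0.5·175 + 0.5·(-150) = 12.5
Option 2: 0.5·200 + 0.5·(-25) = 87.5
Option 3: 0.5·250 + 0.5·(-40) = 105
Highest Hurwicz score = 105 → Option 3.

Option 3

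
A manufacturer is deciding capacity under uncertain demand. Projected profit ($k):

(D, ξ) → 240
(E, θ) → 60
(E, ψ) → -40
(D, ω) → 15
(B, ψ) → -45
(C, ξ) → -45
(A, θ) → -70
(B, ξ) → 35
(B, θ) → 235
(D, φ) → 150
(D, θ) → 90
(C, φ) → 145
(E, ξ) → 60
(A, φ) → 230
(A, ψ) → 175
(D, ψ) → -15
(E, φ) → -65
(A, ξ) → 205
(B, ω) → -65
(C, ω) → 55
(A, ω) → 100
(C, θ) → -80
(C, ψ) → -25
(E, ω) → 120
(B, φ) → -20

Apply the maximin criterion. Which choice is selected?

D

Row minima: A=-70, B=-65, C=-80, D=-15, E=-65
Best worst-case = -15 → D.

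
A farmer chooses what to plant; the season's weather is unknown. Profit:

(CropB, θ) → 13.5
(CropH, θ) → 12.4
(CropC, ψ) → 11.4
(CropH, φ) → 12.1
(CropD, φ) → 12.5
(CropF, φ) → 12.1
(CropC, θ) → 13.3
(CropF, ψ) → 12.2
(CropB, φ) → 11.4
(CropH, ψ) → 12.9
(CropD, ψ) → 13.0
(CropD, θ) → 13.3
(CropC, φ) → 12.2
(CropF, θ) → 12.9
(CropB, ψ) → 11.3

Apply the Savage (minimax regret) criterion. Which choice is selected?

Column bests: θ=13.5, φ=12.5, ψ=13.0.
CropC regrets: 0.2, 0.3, 1.6 → max 1.6
CropF regrets: 0.6, 0.4, 0.8 → max 0.8
CropB regrets: 0.0, 1.1, 1.7 → max 1.7
CropH regrets: 1.1, 0.4, 0.1 → max 1.1
CropD regrets: 0.2, 0.0, 0.0 → max 0.2
Smallest max regret = 0.2 → CropD.

CropD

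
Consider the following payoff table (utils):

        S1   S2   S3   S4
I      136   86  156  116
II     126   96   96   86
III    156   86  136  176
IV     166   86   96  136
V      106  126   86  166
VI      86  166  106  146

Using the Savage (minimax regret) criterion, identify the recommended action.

Column bests: S1=166, S2=166, S3=156, S4=176.
I regrets: 30, 80, 0, 60 → max 80
II regrets: 40, 70, 60, 90 → max 90
III regrets: 10, 80, 20, 0 → max 80
IV regrets: 0, 80, 60, 40 → max 80
V regrets: 60, 40, 70, 10 → max 70
VI regrets: 80, 0, 50, 30 → max 80
Smallest max regret = 70 → V.

V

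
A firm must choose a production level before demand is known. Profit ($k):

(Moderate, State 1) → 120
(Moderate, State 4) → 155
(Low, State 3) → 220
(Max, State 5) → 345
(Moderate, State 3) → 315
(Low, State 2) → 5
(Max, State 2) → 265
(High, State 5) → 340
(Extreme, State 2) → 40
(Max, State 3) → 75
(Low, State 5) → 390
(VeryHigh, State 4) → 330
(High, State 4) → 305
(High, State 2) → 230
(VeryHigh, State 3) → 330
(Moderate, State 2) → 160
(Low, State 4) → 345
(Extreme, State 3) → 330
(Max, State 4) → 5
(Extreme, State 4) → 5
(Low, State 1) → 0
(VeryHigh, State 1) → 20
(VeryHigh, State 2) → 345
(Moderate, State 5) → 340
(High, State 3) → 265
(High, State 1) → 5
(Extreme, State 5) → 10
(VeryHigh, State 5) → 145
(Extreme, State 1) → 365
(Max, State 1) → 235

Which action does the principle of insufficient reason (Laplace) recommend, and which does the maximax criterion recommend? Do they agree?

Row averages: Low=192, Moderate=218, High=229, VeryHigh=234, Extreme=150, Max=185
Highest average = 234 → VeryHigh.
Row maxima: Low=390, Moderate=340, High=340, VeryHigh=345, Extreme=365, Max=345
Best best-case = 390 → Low.

laplace → VeryHigh; maximax → Low (disagree)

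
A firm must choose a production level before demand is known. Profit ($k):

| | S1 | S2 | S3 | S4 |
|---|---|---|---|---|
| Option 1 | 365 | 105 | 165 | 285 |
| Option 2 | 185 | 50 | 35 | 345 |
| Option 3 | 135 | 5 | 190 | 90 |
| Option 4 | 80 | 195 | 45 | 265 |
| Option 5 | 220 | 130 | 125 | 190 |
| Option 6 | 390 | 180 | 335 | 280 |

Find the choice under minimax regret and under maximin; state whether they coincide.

Column bests: S1=390, S2=195, S3=335, S4=345.
Option 1 regrets: 25, 90, 170, 60 → max 170
Option 2 regrets: 205, 145, 300, 0 → max 300
Option 3 regrets: 255, 190, 145, 255 → max 255
Option 4 regrets: 310, 0, 290, 80 → max 310
Option 5 regrets: 170, 65, 210, 155 → max 210
Option 6 regrets: 0, 15, 0, 65 → max 65
Smallest max regret = 65 → Option 6.
Row minima: Option 1=105, Option 2=35, Option 3=5, Option 4=45, Option 5=125, Option 6=180
Best worst-case = 180 → Option 6.

minimax regret → Option 6; maximin → Option 6 (agree)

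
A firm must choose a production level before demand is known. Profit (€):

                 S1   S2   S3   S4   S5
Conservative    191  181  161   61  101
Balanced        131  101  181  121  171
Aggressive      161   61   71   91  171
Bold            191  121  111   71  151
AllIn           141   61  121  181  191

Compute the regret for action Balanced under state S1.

Best payoff under S1 is 191.
Regret = 191 − 131 = 60.

60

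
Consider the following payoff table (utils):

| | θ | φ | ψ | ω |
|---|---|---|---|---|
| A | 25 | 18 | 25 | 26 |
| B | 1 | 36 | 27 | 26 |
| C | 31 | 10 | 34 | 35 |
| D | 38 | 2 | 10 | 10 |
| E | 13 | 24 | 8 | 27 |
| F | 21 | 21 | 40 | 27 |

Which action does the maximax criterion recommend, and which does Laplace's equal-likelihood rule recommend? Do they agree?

maximax → F; laplace → C (disagree)

Row maxima: A=26, B=36, C=35, D=38, E=27, F=40
Best best-case = 40 → F.
Row averages: A=23.5, B=22.5, C=27.5, D=15, E=18, F=27.25
Highest average = 27.5 → C.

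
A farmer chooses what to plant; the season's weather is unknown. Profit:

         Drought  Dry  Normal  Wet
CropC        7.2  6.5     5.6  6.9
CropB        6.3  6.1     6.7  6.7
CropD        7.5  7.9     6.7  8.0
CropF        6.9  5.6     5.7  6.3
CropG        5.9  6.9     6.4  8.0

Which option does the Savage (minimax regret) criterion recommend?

CropD

Column bests: Drought=7.5, Dry=7.9, Normal=6.7, Wet=8.0.
CropC regrets: 0.3, 1.4, 1.1, 1.1 → max 1.4
CropB regrets: 1.2, 1.8, 0.0, 1.3 → max 1.8
CropD regrets: 0.0, 0.0, 0.0, 0.0 → max 0.0
CropF regrets: 0.6, 2.3, 1.0, 1.7 → max 2.3
CropG regrets: 1.6, 1.0, 0.3, 0.0 → max 1.6
Smallest max regret = 0.0 → CropD.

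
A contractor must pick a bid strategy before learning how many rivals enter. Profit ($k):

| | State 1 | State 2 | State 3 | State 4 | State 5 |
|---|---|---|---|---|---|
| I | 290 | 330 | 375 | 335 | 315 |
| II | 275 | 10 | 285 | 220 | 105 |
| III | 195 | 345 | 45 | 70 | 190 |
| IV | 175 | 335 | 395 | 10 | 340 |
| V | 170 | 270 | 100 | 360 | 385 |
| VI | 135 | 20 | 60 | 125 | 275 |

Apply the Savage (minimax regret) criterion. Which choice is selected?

Column bests: State 1=290, State 2=345, State 3=395, State 4=360, State 5=385.
I regrets: 0, 15, 20, 25, 70 → max 70
II regrets: 15, 335, 110, 140, 280 → max 335
III regrets: 95, 0, 350, 290, 195 → max 350
IV regrets: 115, 10, 0, 350, 45 → max 350
V regrets: 120, 75, 295, 0, 0 → max 295
VI regrets: 155, 325, 335, 235, 110 → max 335
Smallest max regret = 70 → I.

I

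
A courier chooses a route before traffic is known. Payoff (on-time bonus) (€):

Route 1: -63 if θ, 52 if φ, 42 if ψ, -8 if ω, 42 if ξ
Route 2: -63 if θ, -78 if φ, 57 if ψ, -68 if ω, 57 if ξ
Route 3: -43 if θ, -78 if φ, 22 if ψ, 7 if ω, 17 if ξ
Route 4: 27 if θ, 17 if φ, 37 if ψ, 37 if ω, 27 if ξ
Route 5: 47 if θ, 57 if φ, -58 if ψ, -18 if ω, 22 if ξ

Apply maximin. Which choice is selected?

Row minima: Route 1=-63, Route 2=-78, Route 3=-78, Route 4=17, Route 5=-58
Best worst-case = 17 → Route 4.

Route 4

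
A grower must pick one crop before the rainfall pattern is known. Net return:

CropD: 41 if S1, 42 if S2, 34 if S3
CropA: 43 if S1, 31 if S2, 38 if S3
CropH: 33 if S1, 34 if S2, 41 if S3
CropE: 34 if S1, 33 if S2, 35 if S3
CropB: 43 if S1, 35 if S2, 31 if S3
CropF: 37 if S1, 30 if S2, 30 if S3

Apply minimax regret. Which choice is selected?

Column bests: S1=43, S2=42, S3=41.
CropD regrets: 2, 0, 7 → max 7
CropA regrets: 0, 11, 3 → max 11
CropH regrets: 10, 8, 0 → max 10
CropE regrets: 9, 9, 6 → max 9
CropB regrets: 0, 7, 10 → max 10
CropF regrets: 6, 12, 11 → max 12
Smallest max regret = 7 → CropD.

CropD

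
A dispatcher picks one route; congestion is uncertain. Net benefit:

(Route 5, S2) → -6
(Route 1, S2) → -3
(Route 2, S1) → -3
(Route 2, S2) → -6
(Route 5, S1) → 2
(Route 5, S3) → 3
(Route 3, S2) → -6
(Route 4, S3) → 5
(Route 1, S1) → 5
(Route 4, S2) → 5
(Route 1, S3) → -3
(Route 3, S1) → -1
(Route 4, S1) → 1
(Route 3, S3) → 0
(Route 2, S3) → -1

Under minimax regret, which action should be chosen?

Column bests: S1=5, S2=5, S3=5.
Route 1 regrets: 0, 8, 8 → max 8
Route 2 regrets: 8, 11, 6 → max 11
Route 3 regrets: 6, 11, 5 → max 11
Route 4 regrets: 4, 0, 0 → max 4
Route 5 regrets: 3, 11, 2 → max 11
Smallest max regret = 4 → Route 4.

Route 4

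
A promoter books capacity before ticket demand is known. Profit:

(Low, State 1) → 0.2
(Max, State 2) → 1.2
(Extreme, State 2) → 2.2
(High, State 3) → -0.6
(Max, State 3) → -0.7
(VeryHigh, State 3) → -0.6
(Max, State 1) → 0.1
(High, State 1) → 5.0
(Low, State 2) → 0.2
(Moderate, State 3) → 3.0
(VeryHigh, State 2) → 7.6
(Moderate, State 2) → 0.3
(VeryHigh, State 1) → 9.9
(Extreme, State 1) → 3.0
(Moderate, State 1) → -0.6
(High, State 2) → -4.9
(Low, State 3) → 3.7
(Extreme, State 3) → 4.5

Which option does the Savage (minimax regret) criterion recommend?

VeryHigh

Column bests: State 1=9.9, State 2=7.6, State 3=4.5.
Low regrets: 9.7, 7.4, 0.8 → max 9.7
Moderate regrets: 10.5, 7.3, 1.5 → max 10.5
High regrets: 4.9, 12.5, 5.1 → max 12.5
VeryHigh regrets: 0.0, 0.0, 5.1 → max 5.1
Extreme regrets: 6.9, 5.4, 0.0 → max 6.9
Max regrets: 9.8, 6.4, 5.2 → max 9.8
Smallest max regret = 5.1 → VeryHigh.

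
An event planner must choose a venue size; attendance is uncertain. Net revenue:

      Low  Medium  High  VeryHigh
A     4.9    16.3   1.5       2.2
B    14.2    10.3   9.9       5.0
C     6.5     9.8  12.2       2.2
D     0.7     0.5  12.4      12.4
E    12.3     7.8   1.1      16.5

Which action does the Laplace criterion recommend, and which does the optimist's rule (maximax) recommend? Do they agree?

Row averages: A=6.225, B=9.85, C=7.675, D=6.5, E=9.425
Highest average = 9.85 → B.
Row maxima: A=16.3, B=14.2, C=12.2, D=12.4, E=16.5
Best best-case = 16.5 → E.

laplace → B; maximax → E (disagree)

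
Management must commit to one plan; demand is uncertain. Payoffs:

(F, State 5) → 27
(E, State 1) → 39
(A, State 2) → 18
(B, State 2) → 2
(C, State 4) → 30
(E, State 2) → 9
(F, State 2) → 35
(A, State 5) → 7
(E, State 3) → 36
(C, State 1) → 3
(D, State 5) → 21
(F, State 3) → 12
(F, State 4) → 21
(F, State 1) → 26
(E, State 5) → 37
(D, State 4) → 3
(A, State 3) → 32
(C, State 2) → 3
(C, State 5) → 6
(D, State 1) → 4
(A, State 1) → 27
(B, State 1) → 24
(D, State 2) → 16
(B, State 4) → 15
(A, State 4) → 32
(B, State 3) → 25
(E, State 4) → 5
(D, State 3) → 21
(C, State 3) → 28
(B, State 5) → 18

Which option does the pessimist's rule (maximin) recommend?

Row minima: A=7, B=2, C=3, D=3, E=5, F=12
Best worst-case = 12 → F.

F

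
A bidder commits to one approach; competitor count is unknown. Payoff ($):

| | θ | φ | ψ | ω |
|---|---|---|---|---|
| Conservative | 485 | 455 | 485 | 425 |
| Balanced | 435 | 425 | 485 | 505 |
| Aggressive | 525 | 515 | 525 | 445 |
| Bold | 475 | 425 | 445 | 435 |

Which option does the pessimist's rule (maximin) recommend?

Aggressive

Row minima: Conservative=425, Balanced=425, Aggressive=445, Bold=425
Best worst-case = 445 → Aggressive.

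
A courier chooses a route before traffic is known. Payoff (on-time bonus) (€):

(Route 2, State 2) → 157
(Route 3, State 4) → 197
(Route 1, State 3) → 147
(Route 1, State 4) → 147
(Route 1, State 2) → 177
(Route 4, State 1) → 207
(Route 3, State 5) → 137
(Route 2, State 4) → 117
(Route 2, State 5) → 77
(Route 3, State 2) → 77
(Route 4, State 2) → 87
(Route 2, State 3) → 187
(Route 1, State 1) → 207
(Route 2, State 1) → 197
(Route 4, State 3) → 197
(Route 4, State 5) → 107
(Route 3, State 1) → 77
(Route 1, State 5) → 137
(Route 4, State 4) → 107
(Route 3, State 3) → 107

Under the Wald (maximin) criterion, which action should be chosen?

Row minima: Route 1=137, Route 2=77, Route 3=77, Route 4=87
Best worst-case = 137 → Route 1.

Route 1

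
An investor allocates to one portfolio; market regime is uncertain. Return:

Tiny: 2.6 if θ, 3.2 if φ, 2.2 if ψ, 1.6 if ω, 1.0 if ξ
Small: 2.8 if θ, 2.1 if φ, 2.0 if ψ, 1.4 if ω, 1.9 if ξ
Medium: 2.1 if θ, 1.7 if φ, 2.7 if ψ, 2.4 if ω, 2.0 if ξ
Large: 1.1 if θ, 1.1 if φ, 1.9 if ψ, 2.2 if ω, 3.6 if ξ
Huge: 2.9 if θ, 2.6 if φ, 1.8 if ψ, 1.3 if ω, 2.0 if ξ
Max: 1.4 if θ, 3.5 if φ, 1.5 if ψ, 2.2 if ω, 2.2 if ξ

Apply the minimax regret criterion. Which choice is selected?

Column bests: θ=2.9, φ=3.5, ψ=2.7, ω=2.4, ξ=3.6.
Tiny regrets: 0.3, 0.3, 0.5, 0.8, 2.6 → max 2.6
Small regrets: 0.1, 1.4, 0.7, 1.0, 1.7 → max 1.7
Medium regrets: 0.8, 1.8, 0.0, 0.0, 1.6 → max 1.8
Large regrets: 1.8, 2.4, 0.8, 0.2, 0.0 → max 2.4
Huge regrets: 0.0, 0.9, 0.9, 1.1, 1.6 → max 1.6
Max regrets: 1.5, 0.0, 1.2, 0.2, 1.4 → max 1.5
Smallest max regret = 1.5 → Max.

Max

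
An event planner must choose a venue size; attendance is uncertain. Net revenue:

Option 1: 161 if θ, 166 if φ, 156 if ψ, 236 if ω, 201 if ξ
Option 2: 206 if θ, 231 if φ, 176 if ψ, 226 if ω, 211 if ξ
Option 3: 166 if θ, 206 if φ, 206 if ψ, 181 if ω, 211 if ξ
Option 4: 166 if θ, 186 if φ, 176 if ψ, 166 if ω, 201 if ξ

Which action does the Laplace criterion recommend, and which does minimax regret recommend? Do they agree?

Row averages: Option 1=184, Option 2=210, Option 3=194, Option 4=179
Highest average = 210 → Option 2.
Column bests: θ=206, φ=231, ψ=206, ω=236, ξ=211.
Option 1 regrets: 45, 65, 50, 0, 10 → max 65
Option 2 regrets: 0, 0, 30, 10, 0 → max 30
Option 3 regrets: 40, 25, 0, 55, 0 → max 55
Option 4 regrets: 40, 45, 30, 70, 10 → max 70
Smallest max regret = 30 → Option 2.

laplace → Option 2; minimax regret → Option 2 (agree)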